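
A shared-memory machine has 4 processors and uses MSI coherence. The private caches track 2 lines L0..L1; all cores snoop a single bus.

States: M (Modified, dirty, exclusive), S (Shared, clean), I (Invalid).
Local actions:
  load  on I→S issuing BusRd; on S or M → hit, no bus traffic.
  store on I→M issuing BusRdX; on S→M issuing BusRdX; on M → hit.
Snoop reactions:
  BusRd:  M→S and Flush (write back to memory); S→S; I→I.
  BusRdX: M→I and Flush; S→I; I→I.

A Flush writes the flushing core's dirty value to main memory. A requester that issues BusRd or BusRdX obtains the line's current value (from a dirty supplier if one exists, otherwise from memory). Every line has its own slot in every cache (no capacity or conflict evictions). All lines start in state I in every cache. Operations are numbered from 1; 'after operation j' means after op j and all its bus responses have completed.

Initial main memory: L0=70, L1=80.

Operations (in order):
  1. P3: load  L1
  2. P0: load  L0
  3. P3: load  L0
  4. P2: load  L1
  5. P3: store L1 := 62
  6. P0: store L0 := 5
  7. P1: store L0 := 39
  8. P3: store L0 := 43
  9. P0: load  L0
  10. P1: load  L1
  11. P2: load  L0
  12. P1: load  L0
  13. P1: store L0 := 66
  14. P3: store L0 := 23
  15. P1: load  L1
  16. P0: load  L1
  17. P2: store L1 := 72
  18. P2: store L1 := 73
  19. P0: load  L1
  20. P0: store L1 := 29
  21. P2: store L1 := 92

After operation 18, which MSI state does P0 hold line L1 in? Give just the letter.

state = I

[1] P3: load  L1 | P0:I, P1:I, P2:I, P3:S(80) | bus: BusRd
[2] P0: load  L0 | P0:S(70), P1:I, P2:I, P3:I | bus: BusRd
[3] P3: load  L0 | P0:S(70), P1:I, P2:I, P3:S(70) | bus: BusRd
[4] P2: load  L1 | P0:I, P1:I, P2:S(80), P3:S(80) | bus: BusRd
[5] P3: store L1 := 62 | P0:I, P1:I, P2:I, P3:M(62) | bus: BusRdX
[6] P0: store L0 := 5 | P0:M(5), P1:I, P2:I, P3:I | bus: BusRdX
[7] P1: store L0 := 39 | P0:I, P1:M(39), P2:I, P3:I | bus: BusRdX,Flush
[8] P3: store L0 := 43 | P0:I, P1:I, P2:I, P3:M(43) | bus: BusRdX,Flush
[9] P0: load  L0 | P0:S(43), P1:I, P2:I, P3:S(43) | bus: BusRd,Flush
[10] P1: load  L1 | P0:I, P1:S(62), P2:I, P3:S(62) | bus: BusRd,Flush
[11] P2: load  L0 | P0:S(43), P1:I, P2:S(43), P3:S(43) | bus: BusRd
[12] P1: load  L0 | P0:S(43), P1:S(43), P2:S(43), P3:S(43) | bus: BusRd
[13] P1: store L0 := 66 | P0:I, P1:M(66), P2:I, P3:I | bus: BusRdX
[14] P3: store L0 := 23 | P0:I, P1:I, P2:I, P3:M(23) | bus: BusRdX,Flush
[15] P1: load  L1 | P0:I, P1:S(62), P2:I, P3:S(62) | bus: none
[16] P0: load  L1 | P0:S(62), P1:S(62), P2:I, P3:S(62) | bus: BusRd
[17] P2: store L1 := 72 | P0:I, P1:I, P2:M(72), P3:I | bus: BusRdX
[18] P2: store L1 := 73 | P0:I, P1:I, P2:M(73), P3:I | bus: none
[19] P0: load  L1 | P0:S(73), P1:I, P2:S(73), P3:I | bus: BusRd,Flush
[20] P0: store L1 := 29 | P0:M(29), P1:I, P2:I, P3:I | bus: BusRdX
[21] P2: store L1 := 92 | P0:I, P1:I, P2:M(92), P3:I | bus: BusRdX,Flush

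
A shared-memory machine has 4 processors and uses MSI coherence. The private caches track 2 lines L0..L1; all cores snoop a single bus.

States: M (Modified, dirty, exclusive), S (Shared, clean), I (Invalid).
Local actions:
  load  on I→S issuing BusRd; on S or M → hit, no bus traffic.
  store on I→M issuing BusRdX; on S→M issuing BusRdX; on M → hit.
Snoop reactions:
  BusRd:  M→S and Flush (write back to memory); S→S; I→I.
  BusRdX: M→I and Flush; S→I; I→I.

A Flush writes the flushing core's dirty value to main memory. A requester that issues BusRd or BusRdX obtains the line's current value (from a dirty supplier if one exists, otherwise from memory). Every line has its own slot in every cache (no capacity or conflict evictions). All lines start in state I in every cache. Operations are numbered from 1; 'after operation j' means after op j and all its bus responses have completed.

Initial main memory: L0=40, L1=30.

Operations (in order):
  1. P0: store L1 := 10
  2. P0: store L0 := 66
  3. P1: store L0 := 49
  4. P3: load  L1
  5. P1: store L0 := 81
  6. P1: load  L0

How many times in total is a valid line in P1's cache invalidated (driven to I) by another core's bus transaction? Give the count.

invalidations = 0

step 1: P0: store L1 := 10  ⟶  MIII  (L1)  txn=BusRdX  M[L1]=30
step 2: P0: store L0 := 66  ⟶  MIII  (L0)  txn=BusRdX  M[L0]=40
step 3: P1: store L0 := 49  ⟶  IMII  (L0)  txn=BusRdX+Flush  M[L0]=66
step 4: P3: load  L1  ⟶  SIIS  (L1)  txn=BusRd+Flush  M[L1]=10
step 5: P1: store L0 := 81  ⟶  IMII  (L0)  txn=∅  M[L0]=66
step 6: P1: load  L0  ⟶  IMII  (L0)  txn=∅  M[L0]=66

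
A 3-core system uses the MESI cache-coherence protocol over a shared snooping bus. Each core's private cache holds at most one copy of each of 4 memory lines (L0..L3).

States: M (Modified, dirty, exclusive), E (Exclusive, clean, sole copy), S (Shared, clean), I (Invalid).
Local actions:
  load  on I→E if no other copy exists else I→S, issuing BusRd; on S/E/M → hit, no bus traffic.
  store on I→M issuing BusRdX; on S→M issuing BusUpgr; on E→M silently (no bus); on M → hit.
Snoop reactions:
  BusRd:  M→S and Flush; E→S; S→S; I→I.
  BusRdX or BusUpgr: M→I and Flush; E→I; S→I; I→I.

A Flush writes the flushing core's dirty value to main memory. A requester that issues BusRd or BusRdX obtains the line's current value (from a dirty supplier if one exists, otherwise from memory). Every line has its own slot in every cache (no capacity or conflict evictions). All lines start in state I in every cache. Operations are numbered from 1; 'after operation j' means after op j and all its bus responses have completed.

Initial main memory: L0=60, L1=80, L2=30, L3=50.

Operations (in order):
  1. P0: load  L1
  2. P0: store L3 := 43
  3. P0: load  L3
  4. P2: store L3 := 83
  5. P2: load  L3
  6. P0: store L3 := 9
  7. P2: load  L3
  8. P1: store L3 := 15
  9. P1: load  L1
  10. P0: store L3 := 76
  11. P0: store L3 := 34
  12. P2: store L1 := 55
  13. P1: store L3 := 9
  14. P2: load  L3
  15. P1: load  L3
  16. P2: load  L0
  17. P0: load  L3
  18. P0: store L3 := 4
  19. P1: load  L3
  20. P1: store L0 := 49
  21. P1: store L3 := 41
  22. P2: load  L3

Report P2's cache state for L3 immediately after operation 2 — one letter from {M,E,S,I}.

state = I

step 1: P0: load  L1  ⟶  EII  (L1)  txn=BusRd  M[L1]=80
step 2: P0: store L3 := 43  ⟶  MII  (L3)  txn=BusRdX  M[L3]=50
step 3: P0: load  L3  ⟶  MII  (L3)  txn=∅  M[L3]=50
step 4: P2: store L3 := 83  ⟶  IIM  (L3)  txn=BusRdX+Flush  M[L3]=43
step 5: P2: load  L3  ⟶  IIM  (L3)  txn=∅  M[L3]=43
step 6: P0: store L3 := 9  ⟶  MII  (L3)  txn=BusRdX+Flush  M[L3]=83
step 7: P2: load  L3  ⟶  SIS  (L3)  txn=BusRd+Flush  M[L3]=9
step 8: P1: store L3 := 15  ⟶  IMI  (L3)  txn=BusRdX  M[L3]=9
step 9: P1: load  L1  ⟶  SSI  (L1)  txn=BusRd  M[L1]=80
step 10: P0: store L3 := 76  ⟶  MII  (L3)  txn=BusRdX+Flush  M[L3]=15
step 11: P0: store L3 := 34  ⟶  MII  (L3)  txn=∅  M[L3]=15
step 12: P2: store L1 := 55  ⟶  IIM  (L1)  txn=BusRdX  M[L1]=80
step 13: P1: store L3 := 9  ⟶  IMI  (L3)  txn=BusRdX+Flush  M[L3]=34
step 14: P2: load  L3  ⟶  ISS  (L3)  txn=BusRd+Flush  M[L3]=9
step 15: P1: load  L3  ⟶  ISS  (L3)  txn=∅  M[L3]=9
step 16: P2: load  L0  ⟶  IIE  (L0)  txn=BusRd  M[L0]=60
step 17: P0: load  L3  ⟶  SSS  (L3)  txn=BusRd  M[L3]=9
step 18: P0: store L3 := 4  ⟶  MII  (L3)  txn=BusUpgr  M[L3]=9
step 19: P1: load  L3  ⟶  SSI  (L3)  txn=BusRd+Flush  M[L3]=4
step 20: P1: store L0 := 49  ⟶  IMI  (L0)  txn=BusRdX  M[L0]=60
step 21: P1: store L3 := 41  ⟶  IMI  (L3)  txn=BusUpgr  M[L3]=4
step 22: P2: load  L3  ⟶  ISS  (L3)  txn=BusRd+Flush  M[L3]=41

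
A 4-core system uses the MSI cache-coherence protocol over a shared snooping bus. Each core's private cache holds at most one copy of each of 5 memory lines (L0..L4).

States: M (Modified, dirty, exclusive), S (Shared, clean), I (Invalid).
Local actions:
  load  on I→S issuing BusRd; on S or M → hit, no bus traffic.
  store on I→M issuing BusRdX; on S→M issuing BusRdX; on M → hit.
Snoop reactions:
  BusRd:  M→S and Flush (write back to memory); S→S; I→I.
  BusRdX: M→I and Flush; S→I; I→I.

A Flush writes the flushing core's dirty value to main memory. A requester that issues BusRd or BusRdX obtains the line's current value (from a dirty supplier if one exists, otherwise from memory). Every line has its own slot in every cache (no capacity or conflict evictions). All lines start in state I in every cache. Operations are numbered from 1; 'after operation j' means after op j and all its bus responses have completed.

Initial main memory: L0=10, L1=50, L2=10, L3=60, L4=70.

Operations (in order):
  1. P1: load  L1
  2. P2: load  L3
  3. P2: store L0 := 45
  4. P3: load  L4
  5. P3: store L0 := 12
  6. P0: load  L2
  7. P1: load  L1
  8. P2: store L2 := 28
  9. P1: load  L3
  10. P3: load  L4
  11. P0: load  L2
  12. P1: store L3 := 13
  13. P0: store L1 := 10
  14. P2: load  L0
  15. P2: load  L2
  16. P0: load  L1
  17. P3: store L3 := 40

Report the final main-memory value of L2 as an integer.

  op1 P1: load  L1 → I/S/I/I on L1; bus BusRd; mem=50
  op2 P2: load  L3 → I/I/S/I on L3; bus BusRd; mem=60
  op3 P2: store L0 := 45 → I/I/M/I on L0; bus BusRdX; mem=10
  op4 P3: load  L4 → I/I/I/S on L4; bus BusRd; mem=70
  op5 P3: store L0 := 12 → I/I/I/M on L0; bus BusRdX Flush; mem=45
  op6 P0: load  L2 → S/I/I/I on L2; bus BusRd; mem=10
  op7 P1: load  L1 → I/S/I/I on L1; bus (none); mem=50
  op8 P2: store L2 := 28 → I/I/M/I on L2; bus BusRdX; mem=10
  op9 P1: load  L3 → I/S/S/I on L3; bus BusRd; mem=60
  op10 P3: load  L4 → I/I/I/S on L4; bus (none); mem=70
  op11 P0: load  L2 → S/I/S/I on L2; bus BusRd Flush; mem=28
  op12 P1: store L3 := 13 → I/M/I/I on L3; bus BusRdX; mem=60
  op13 P0: store L1 := 10 → M/I/I/I on L1; bus BusRdX; mem=50
  op14 P2: load  L0 → I/I/S/S on L0; bus BusRd Flush; mem=12
  op15 P2: load  L2 → S/I/S/I on L2; bus (none); mem=28
  op16 P0: load  L1 → M/I/I/I on L1; bus (none); mem=50
  op17 P3: store L3 := 40 → I/I/I/M on L3; bus BusRdX Flush; mem=13

memory[L2] = 28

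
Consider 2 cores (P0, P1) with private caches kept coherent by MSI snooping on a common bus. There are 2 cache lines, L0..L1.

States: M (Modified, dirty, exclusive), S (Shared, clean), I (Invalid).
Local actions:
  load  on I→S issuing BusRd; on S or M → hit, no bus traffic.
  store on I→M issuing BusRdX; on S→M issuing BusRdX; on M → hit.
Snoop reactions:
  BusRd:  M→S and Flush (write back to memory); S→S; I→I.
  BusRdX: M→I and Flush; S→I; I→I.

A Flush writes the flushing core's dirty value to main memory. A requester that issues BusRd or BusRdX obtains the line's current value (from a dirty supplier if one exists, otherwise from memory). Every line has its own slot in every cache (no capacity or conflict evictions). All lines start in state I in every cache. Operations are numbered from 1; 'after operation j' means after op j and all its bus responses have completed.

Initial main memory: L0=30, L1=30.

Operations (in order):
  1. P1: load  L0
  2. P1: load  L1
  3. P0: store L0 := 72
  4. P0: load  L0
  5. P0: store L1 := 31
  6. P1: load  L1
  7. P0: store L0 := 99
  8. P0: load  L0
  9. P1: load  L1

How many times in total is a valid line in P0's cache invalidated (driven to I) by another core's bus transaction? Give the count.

invalidations = 0

step 1: P1: load  L0  ⟶  IS  (L0)  txn=BusRd  M[L0]=30
step 2: P1: load  L1  ⟶  IS  (L1)  txn=BusRd  M[L1]=30
step 3: P0: store L0 := 72  ⟶  MI  (L0)  txn=BusRdX  M[L0]=30
step 4: P0: load  L0  ⟶  MI  (L0)  txn=∅  M[L0]=30
step 5: P0: store L1 := 31  ⟶  MI  (L1)  txn=BusRdX  M[L1]=30
step 6: P1: load  L1  ⟶  SS  (L1)  txn=BusRd+Flush  M[L1]=31
step 7: P0: store L0 := 99  ⟶  MI  (L0)  txn=∅  M[L0]=30
step 8: P0: load  L0  ⟶  MI  (L0)  txn=∅  M[L0]=30
step 9: P1: load  L1  ⟶  SS  (L1)  txn=∅  M[L1]=31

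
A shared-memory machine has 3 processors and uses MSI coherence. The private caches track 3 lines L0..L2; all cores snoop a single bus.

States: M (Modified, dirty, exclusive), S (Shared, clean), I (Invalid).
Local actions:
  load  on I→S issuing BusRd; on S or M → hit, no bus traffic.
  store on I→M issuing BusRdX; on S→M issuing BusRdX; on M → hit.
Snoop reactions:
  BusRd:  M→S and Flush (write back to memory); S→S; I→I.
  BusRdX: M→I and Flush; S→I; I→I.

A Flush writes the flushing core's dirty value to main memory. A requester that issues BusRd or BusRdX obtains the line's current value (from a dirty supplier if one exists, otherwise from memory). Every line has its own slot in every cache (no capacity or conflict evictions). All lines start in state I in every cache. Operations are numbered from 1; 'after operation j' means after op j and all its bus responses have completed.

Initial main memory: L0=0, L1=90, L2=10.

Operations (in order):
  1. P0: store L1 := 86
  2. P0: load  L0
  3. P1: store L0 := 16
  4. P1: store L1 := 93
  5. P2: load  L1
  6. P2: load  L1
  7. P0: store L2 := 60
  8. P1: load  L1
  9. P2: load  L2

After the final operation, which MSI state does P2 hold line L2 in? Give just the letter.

  op1 P0: store L1 := 86 → M/I/I on L1; bus BusRdX; mem=90
  op2 P0: load  L0 → S/I/I on L0; bus BusRd; mem=0
  op3 P1: store L0 := 16 → I/M/I on L0; bus BusRdX; mem=0
  op4 P1: store L1 := 93 → I/M/I on L1; bus BusRdX Flush; mem=86
  op5 P2: load  L1 → I/S/S on L1; bus BusRd Flush; mem=93
  op6 P2: load  L1 → I/S/S on L1; bus (none); mem=93
  op7 P0: store L2 := 60 → M/I/I on L2; bus BusRdX; mem=10
  op8 P1: load  L1 → I/S/S on L1; bus (none); mem=93
  op9 P2: load  L2 → S/I/S on L2; bus BusRd Flush; mem=60

state = S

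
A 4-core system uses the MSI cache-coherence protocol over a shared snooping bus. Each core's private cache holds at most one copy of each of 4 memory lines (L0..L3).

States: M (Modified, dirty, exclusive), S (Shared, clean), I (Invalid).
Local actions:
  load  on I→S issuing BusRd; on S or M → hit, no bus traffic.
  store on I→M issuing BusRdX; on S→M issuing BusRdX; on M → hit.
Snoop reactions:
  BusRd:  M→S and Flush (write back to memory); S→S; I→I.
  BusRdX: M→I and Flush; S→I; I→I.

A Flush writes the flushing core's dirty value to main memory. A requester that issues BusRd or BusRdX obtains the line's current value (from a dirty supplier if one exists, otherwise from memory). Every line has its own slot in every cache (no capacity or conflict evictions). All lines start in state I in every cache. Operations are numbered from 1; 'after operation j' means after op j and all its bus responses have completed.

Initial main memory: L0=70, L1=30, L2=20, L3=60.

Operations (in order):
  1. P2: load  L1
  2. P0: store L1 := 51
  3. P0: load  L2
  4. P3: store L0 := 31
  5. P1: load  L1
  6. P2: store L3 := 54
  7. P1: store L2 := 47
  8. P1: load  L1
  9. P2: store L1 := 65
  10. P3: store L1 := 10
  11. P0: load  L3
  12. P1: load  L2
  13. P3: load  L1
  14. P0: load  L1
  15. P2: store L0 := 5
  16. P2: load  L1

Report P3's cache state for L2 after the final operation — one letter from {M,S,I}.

[1] P2: load  L1 | P0:I, P1:I, P2:S(30), P3:I | bus: BusRd
[2] P0: store L1 := 51 | P0:M(51), P1:I, P2:I, P3:I | bus: BusRdX
[3] P0: load  L2 | P0:S(20), P1:I, P2:I, P3:I | bus: BusRd
[4] P3: store L0 := 31 | P0:I, P1:I, P2:I, P3:M(31) | bus: BusRdX
[5] P1: load  L1 | P0:S(51), P1:S(51), P2:I, P3:I | bus: BusRd,Flush
[6] P2: store L3 := 54 | P0:I, P1:I, P2:M(54), P3:I | bus: BusRdX
[7] P1: store L2 := 47 | P0:I, P1:M(47), P2:I, P3:I | bus: BusRdX
[8] P1: load  L1 | P0:S(51), P1:S(51), P2:I, P3:I | bus: none
[9] P2: store L1 := 65 | P0:I, P1:I, P2:M(65), P3:I | bus: BusRdX
[10] P3: store L1 := 10 | P0:I, P1:I, P2:I, P3:M(10) | bus: BusRdX,Flush
[11] P0: load  L3 | P0:S(54), P1:I, P2:S(54), P3:I | bus: BusRd,Flush
[12] P1: load  L2 | P0:I, P1:M(47), P2:I, P3:I | bus: none
[13] P3: load  L1 | P0:I, P1:I, P2:I, P3:M(10) | bus: none
[14] P0: load  L1 | P0:S(10), P1:I, P2:I, P3:S(10) | bus: BusRd,Flush
[15] P2: store L0 := 5 | P0:I, P1:I, P2:M(5), P3:I | bus: BusRdX,Flush
[16] P2: load  L1 | P0:S(10), P1:I, P2:S(10), P3:S(10) | bus: BusRd

state = I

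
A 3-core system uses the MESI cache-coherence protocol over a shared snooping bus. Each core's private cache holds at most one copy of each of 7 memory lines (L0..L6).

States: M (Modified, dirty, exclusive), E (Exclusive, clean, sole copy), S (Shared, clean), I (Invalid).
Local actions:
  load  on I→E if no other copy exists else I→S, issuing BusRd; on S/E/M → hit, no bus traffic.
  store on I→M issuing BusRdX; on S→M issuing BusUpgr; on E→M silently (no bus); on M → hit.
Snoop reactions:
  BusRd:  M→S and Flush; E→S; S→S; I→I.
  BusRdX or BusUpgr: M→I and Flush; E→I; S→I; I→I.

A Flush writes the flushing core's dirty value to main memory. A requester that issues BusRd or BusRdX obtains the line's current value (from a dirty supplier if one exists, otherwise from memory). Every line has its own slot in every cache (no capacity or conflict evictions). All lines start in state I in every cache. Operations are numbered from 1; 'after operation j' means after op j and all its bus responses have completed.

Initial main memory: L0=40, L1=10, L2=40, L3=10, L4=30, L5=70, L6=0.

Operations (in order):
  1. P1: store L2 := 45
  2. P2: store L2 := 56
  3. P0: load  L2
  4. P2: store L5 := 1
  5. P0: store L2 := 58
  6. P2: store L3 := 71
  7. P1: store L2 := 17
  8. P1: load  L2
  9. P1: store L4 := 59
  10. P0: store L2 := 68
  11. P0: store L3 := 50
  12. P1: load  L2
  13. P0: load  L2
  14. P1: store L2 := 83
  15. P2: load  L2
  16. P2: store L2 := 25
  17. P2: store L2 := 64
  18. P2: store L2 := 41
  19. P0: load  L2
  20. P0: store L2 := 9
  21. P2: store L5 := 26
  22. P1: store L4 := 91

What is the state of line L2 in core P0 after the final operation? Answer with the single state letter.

1. P1: store L2 := 45  bus=[BusRdX]  L2: P0=I P1=M P2=I  mem[L2]=40
2. P2: store L2 := 56  bus=[BusRdX,Flush]  L2: P0=I P1=I P2=M  mem[L2]=45
3. P0: load  L2  bus=[BusRd,Flush]  L2: P0=S P1=I P2=S  mem[L2]=56
4. P2: store L5 := 1  bus=[BusRdX]  L5: P0=I P1=I P2=M  mem[L5]=70
5. P0: store L2 := 58  bus=[BusUpgr]  L2: P0=M P1=I P2=I  mem[L2]=56
6. P2: store L3 := 71  bus=[BusRdX]  L3: P0=I P1=I P2=M  mem[L3]=10
7. P1: store L2 := 17  bus=[BusRdX,Flush]  L2: P0=I P1=M P2=I  mem[L2]=58
8. P1: load  L2  bus=[-]  L2: P0=I P1=M P2=I  mem[L2]=58
9. P1: store L4 := 59  bus=[BusRdX]  L4: P0=I P1=M P2=I  mem[L4]=30
10. P0: store L2 := 68  bus=[BusRdX,Flush]  L2: P0=M P1=I P2=I  mem[L2]=17
11. P0: store L3 := 50  bus=[BusRdX,Flush]  L3: P0=M P1=I P2=I  mem[L3]=71
12. P1: load  L2  bus=[BusRd,Flush]  L2: P0=S P1=S P2=I  mem[L2]=68
13. P0: load  L2  bus=[-]  L2: P0=S P1=S P2=I  mem[L2]=68
14. P1: store L2 := 83  bus=[BusUpgr]  L2: P0=I P1=M P2=I  mem[L2]=68
15. P2: load  L2  bus=[BusRd,Flush]  L2: P0=I P1=S P2=S  mem[L2]=83
16. P2: store L2 := 25  bus=[BusUpgr]  L2: P0=I P1=I P2=M  mem[L2]=83
17. P2: store L2 := 64  bus=[-]  L2: P0=I P1=I P2=M  mem[L2]=83
18. P2: store L2 := 41  bus=[-]  L2: P0=I P1=I P2=M  mem[L2]=83
19. P0: load  L2  bus=[BusRd,Flush]  L2: P0=S P1=I P2=S  mem[L2]=41
20. P0: store L2 := 9  bus=[BusUpgr]  L2: P0=M P1=I P2=I  mem[L2]=41
21. P2: store L5 := 26  bus=[-]  L5: P0=I P1=I P2=M  mem[L5]=70
22. P1: store L4 := 91  bus=[-]  L4: P0=I P1=M P2=I  mem[L4]=30

state = M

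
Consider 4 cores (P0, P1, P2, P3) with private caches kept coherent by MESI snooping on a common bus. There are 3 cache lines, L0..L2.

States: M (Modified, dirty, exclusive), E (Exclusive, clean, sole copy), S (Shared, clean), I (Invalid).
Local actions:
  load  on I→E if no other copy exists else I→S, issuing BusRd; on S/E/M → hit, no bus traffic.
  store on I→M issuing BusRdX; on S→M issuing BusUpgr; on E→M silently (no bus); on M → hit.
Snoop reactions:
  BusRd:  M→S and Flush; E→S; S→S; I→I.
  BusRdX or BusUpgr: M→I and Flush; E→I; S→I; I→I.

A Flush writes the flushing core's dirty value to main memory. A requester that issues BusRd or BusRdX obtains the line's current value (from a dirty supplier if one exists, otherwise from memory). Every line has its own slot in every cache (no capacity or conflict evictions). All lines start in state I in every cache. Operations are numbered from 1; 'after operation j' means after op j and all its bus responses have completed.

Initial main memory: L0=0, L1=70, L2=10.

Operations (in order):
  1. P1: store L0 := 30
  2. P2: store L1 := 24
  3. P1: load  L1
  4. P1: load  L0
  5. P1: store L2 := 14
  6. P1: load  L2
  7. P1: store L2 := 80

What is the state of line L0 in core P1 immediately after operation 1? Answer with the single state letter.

state = M

[1] P1: store L0 := 30 | P0:I, P1:M(30), P2:I, P3:I | bus: BusRdX
[2] P2: store L1 := 24 | P0:I, P1:I, P2:M(24), P3:I | bus: BusRdX
[3] P1: load  L1 | P0:I, P1:S(24), P2:S(24), P3:I | bus: BusRd,Flush
[4] P1: load  L0 | P0:I, P1:M(30), P2:I, P3:I | bus: none
[5] P1: store L2 := 14 | P0:I, P1:M(14), P2:I, P3:I | bus: BusRdX
[6] P1: load  L2 | P0:I, P1:M(14), P2:I, P3:I | bus: none
[7] P1: store L2 := 80 | P0:I, P1:M(80), P2:I, P3:I | bus: none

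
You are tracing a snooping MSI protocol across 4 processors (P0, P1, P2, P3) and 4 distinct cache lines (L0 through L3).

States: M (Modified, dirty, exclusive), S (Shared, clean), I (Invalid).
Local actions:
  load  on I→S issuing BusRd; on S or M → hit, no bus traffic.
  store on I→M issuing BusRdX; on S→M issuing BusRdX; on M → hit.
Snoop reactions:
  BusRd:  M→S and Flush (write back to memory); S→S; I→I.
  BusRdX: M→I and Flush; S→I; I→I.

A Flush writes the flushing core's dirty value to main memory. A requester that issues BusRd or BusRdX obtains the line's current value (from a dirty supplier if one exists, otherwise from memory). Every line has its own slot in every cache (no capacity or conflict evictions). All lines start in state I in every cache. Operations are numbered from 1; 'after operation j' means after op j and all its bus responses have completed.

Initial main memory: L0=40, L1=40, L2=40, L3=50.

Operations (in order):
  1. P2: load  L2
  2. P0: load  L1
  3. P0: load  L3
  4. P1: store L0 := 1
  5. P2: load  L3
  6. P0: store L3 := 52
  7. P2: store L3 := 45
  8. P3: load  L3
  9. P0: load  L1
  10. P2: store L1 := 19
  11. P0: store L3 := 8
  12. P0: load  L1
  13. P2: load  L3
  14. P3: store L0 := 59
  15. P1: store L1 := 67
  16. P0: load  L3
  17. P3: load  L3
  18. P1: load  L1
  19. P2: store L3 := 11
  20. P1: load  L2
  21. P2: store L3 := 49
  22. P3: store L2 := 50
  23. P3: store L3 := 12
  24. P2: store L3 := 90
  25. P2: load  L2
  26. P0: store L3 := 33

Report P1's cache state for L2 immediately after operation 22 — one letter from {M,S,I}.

state = I

[1] P2: load  L2 | P0:I, P1:I, P2:S(40), P3:I | bus: BusRd
[2] P0: load  L1 | P0:S(40), P1:I, P2:I, P3:I | bus: BusRd
[3] P0: load  L3 | P0:S(50), P1:I, P2:I, P3:I | bus: BusRd
[4] P1: store L0 := 1 | P0:I, P1:M(1), P2:I, P3:I | bus: BusRdX
[5] P2: load  L3 | P0:S(50), P1:I, P2:S(50), P3:I | bus: BusRd
[6] P0: store L3 := 52 | P0:M(52), P1:I, P2:I, P3:I | bus: BusRdX
[7] P2: store L3 := 45 | P0:I, P1:I, P2:M(45), P3:I | bus: BusRdX,Flush
[8] P3: load  L3 | P0:I, P1:I, P2:S(45), P3:S(45) | bus: BusRd,Flush
[9] P0: load  L1 | P0:S(40), P1:I, P2:I, P3:I | bus: none
[10] P2: store L1 := 19 | P0:I, P1:I, P2:M(19), P3:I | bus: BusRdX
[11] P0: store L3 := 8 | P0:M(8), P1:I, P2:I, P3:I | bus: BusRdX
[12] P0: load  L1 | P0:S(19), P1:I, P2:S(19), P3:I | bus: BusRd,Flush
[13] P2: load  L3 | P0:S(8), P1:I, P2:S(8), P3:I | bus: BusRd,Flush
[14] P3: store L0 := 59 | P0:I, P1:I, P2:I, P3:M(59) | bus: BusRdX,Flush
[15] P1: store L1 := 67 | P0:I, P1:M(67), P2:I, P3:I | bus: BusRdX
[16] P0: load  L3 | P0:S(8), P1:I, P2:S(8), P3:I | bus: none
[17] P3: load  L3 | P0:S(8), P1:I, P2:S(8), P3:S(8) | bus: BusRd
[18] P1: load  L1 | P0:I, P1:M(67), P2:I, P3:I | bus: none
[19] P2: store L3 := 11 | P0:I, P1:I, P2:M(11), P3:I | bus: BusRdX
[20] P1: load  L2 | P0:I, P1:S(40), P2:S(40), P3:I | bus: BusRd
[21] P2: store L3 := 49 | P0:I, P1:I, P2:M(49), P3:I | bus: none
[22] P3: store L2 := 50 | P0:I, P1:I, P2:I, P3:M(50) | bus: BusRdX
[23] P3: store L3 := 12 | P0:I, P1:I, P2:I, P3:M(12) | bus: BusRdX,Flush
[24] P2: store L3 := 90 | P0:I, P1:I, P2:M(90), P3:I | bus: BusRdX,Flush
[25] P2: load  L2 | P0:I, P1:I, P2:S(50), P3:S(50) | bus: BusRd,Flush
[26] P0: store L3 := 33 | P0:M(33), P1:I, P2:I, P3:I | bus: BusRdX,Flush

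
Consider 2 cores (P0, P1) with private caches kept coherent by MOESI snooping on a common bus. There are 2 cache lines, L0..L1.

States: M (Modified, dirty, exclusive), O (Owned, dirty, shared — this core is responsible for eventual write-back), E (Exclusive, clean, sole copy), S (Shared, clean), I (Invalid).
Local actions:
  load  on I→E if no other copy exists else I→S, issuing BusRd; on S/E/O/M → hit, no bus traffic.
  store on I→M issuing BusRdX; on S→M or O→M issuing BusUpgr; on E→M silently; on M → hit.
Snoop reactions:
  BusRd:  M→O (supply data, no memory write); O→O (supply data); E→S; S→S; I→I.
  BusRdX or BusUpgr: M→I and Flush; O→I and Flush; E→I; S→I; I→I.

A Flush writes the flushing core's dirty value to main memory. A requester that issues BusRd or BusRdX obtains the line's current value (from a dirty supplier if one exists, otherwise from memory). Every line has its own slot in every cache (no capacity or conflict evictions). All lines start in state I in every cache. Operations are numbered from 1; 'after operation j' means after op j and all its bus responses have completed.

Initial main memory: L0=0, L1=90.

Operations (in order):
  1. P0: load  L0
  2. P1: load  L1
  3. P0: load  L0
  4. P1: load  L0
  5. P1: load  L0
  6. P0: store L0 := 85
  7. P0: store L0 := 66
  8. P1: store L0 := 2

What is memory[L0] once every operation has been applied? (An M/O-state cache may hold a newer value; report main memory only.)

[1] P0: load  L0 | P0:E(0), P1:I | bus: BusRd
[2] P1: load  L1 | P0:I, P1:E(90) | bus: BusRd
[3] P0: load  L0 | P0:E(0), P1:I | bus: none
[4] P1: load  L0 | P0:S(0), P1:S(0) | bus: BusRd
[5] P1: load  L0 | P0:S(0), P1:S(0) | bus: none
[6] P0: store L0 := 85 | P0:M(85), P1:I | bus: BusUpgr
[7] P0: store L0 := 66 | P0:M(66), P1:I | bus: none
[8] P1: store L0 := 2 | P0:I, P1:M(2) | bus: BusRdX,Flush

memory[L0] = 66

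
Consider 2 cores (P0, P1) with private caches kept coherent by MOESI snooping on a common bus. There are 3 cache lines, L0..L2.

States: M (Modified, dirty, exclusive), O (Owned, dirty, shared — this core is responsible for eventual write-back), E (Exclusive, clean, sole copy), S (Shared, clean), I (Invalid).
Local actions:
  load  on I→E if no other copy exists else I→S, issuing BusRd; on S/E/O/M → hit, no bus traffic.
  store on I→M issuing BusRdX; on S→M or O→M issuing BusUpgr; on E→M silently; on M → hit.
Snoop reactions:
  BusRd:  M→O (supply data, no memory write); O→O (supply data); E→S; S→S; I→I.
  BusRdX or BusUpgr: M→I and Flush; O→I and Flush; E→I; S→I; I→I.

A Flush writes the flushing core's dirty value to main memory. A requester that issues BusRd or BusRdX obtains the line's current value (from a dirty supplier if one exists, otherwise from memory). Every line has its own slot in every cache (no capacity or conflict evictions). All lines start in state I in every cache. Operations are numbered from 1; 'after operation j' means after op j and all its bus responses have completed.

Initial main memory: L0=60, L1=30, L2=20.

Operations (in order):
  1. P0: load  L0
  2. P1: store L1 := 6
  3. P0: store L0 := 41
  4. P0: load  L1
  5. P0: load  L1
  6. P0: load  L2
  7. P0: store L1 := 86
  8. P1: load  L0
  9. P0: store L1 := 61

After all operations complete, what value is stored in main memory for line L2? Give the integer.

memory[L2] = 20

step 1: P0: load  L0  ⟶  EI  (L0)  txn=BusRd  M[L0]=60
step 2: P1: store L1 := 6  ⟶  IM  (L1)  txn=BusRdX  M[L1]=30
step 3: P0: store L0 := 41  ⟶  MI  (L0)  txn=∅  M[L0]=60
step 4: P0: load  L1  ⟶  SO  (L1)  txn=BusRd  M[L1]=30
step 5: P0: load  L1  ⟶  SO  (L1)  txn=∅  M[L1]=30
step 6: P0: load  L2  ⟶  EI  (L2)  txn=BusRd  M[L2]=20
step 7: P0: store L1 := 86  ⟶  MI  (L1)  txn=BusUpgr+Flush  M[L1]=6
step 8: P1: load  L0  ⟶  OS  (L0)  txn=BusRd  M[L0]=60
step 9: P0: store L1 := 61  ⟶  MI  (L1)  txn=∅  M[L1]=6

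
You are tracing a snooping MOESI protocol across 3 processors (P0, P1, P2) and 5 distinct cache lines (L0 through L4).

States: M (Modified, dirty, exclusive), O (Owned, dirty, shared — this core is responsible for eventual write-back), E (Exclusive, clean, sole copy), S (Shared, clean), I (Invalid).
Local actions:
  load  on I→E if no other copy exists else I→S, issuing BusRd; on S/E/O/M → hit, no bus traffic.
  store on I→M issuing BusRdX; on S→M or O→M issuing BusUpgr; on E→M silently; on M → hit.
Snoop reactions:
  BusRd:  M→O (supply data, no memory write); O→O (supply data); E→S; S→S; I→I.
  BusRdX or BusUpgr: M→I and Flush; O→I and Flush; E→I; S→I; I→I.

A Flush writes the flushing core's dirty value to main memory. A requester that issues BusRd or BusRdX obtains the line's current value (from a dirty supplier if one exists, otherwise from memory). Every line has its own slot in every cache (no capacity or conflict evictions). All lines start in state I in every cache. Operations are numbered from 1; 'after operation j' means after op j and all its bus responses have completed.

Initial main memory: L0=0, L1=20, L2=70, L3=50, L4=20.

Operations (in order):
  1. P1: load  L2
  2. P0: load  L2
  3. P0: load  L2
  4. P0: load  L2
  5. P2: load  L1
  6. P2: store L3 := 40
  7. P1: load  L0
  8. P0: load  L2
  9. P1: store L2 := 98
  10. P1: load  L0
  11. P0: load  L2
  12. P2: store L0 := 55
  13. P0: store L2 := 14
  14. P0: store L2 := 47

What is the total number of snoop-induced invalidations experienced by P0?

invalidations = 1

[1] P1: load  L2 | P0:I, P1:E(70), P2:I | bus: BusRd
[2] P0: load  L2 | P0:S(70), P1:S(70), P2:I | bus: BusRd
[3] P0: load  L2 | P0:S(70), P1:S(70), P2:I | bus: none
[4] P0: load  L2 | P0:S(70), P1:S(70), P2:I | bus: none
[5] P2: load  L1 | P0:I, P1:I, P2:E(20) | bus: BusRd
[6] P2: store L3 := 40 | P0:I, P1:I, P2:M(40) | bus: BusRdX
[7] P1: load  L0 | P0:I, P1:E(0), P2:I | bus: BusRd
[8] P0: load  L2 | P0:S(70), P1:S(70), P2:I | bus: none
[9] P1: store L2 := 98 | P0:I, P1:M(98), P2:I | bus: BusUpgr
[10] P1: load  L0 | P0:I, P1:E(0), P2:I | bus: none
[11] P0: load  L2 | P0:S(98), P1:O(98), P2:I | bus: BusRd
[12] P2: store L0 := 55 | P0:I, P1:I, P2:M(55) | bus: BusRdX
[13] P0: store L2 := 14 | P0:M(14), P1:I, P2:I | bus: BusUpgr,Flush
[14] P0: store L2 := 47 | P0:M(47), P1:I, P2:I | bus: none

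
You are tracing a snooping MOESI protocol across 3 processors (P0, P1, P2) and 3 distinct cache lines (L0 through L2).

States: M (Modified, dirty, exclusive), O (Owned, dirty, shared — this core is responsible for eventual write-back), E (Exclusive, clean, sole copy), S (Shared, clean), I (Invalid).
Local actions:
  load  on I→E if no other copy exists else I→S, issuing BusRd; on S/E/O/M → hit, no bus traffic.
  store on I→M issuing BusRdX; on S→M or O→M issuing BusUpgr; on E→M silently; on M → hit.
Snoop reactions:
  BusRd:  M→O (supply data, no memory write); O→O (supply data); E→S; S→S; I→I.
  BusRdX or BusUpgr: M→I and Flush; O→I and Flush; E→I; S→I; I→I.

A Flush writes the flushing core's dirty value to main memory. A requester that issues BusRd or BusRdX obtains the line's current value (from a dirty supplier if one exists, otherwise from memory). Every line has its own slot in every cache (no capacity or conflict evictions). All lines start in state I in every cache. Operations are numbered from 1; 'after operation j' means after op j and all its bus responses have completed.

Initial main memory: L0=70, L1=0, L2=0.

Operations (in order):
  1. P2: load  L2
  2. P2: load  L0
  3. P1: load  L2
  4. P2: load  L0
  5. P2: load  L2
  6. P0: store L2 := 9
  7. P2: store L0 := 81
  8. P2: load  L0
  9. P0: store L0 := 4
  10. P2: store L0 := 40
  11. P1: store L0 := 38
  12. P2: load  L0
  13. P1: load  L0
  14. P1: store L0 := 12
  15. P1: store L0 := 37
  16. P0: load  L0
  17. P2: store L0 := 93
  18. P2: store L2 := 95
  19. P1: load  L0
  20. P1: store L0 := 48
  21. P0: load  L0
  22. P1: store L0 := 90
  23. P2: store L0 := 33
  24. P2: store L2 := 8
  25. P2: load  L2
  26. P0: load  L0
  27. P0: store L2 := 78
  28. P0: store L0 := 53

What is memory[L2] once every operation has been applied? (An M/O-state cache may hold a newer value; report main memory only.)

  op1 P2: load  L2 → I/I/E on L2; bus BusRd; mem=0
  op2 P2: load  L0 → I/I/E on L0; bus BusRd; mem=70
  op3 P1: load  L2 → I/S/S on L2; bus BusRd; mem=0
  op4 P2: load  L0 → I/I/E on L0; bus (none); mem=70
  op5 P2: load  L2 → I/S/S on L2; bus (none); mem=0
  op6 P0: store L2 := 9 → M/I/I on L2; bus BusRdX; mem=0
  op7 P2: store L0 := 81 → I/I/M on L0; bus (none); mem=70
  op8 P2: load  L0 → I/I/M on L0; bus (none); mem=70
  op9 P0: store L0 := 4 → M/I/I on L0; bus BusRdX Flush; mem=81
  op10 P2: store L0 := 40 → I/I/M on L0; bus BusRdX Flush; mem=4
  op11 P1: store L0 := 38 → I/M/I on L0; bus BusRdX Flush; mem=40
  op12 P2: load  L0 → I/O/S on L0; bus BusRd; mem=40
  op13 P1: load  L0 → I/O/S on L0; bus (none); mem=40
  op14 P1: store L0 := 12 → I/M/I on L0; bus BusUpgr; mem=40
  op15 P1: store L0 := 37 → I/M/I on L0; bus (none); mem=40
  op16 P0: load  L0 → S/O/I on L0; bus BusRd; mem=40
  op17 P2: store L0 := 93 → I/I/M on L0; bus BusRdX Flush; mem=37
  op18 P2: store L2 := 95 → I/I/M on L2; bus BusRdX Flush; mem=9
  op19 P1: load  L0 → I/S/O on L0; bus BusRd; mem=37
  op20 P1: store L0 := 48 → I/M/I on L0; bus BusUpgr Flush; mem=93
  op21 P0: load  L0 → S/O/I on L0; bus BusRd; mem=93
  op22 P1: store L0 := 90 → I/M/I on L0; bus BusUpgr; mem=93
  op23 P2: store L0 := 33 → I/I/M on L0; bus BusRdX Flush; mem=90
  op24 P2: store L2 := 8 → I/I/M on L2; bus (none); mem=9
  op25 P2: load  L2 → I/I/M on L2; bus (none); mem=9
  op26 P0: load  L0 → S/I/O on L0; bus BusRd; mem=90
  op27 P0: store L2 := 78 → M/I/I on L2; bus BusRdX Flush; mem=8
  op28 P0: store L0 := 53 → M/I/I on L0; bus BusUpgr Flush; mem=33

memory[L2] = 8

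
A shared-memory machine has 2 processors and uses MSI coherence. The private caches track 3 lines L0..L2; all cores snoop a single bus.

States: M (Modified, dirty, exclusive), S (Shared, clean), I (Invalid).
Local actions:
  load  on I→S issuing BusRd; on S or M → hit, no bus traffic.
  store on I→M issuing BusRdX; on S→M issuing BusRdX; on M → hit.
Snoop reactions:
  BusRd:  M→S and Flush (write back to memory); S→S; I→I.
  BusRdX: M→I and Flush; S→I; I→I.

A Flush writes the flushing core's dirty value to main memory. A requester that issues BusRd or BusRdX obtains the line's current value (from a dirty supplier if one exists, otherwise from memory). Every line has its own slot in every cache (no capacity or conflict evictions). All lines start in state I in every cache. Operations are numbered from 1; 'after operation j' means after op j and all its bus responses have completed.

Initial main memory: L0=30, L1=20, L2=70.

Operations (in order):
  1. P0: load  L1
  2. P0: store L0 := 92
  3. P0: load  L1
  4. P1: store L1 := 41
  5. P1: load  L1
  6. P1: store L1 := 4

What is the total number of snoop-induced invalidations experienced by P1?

invalidations = 0

step 1: P0: load  L1  ⟶  SI  (L1)  txn=BusRd  M[L1]=20
step 2: P0: store L0 := 92  ⟶  MI  (L0)  txn=BusRdX  M[L0]=30
step 3: P0: load  L1  ⟶  SI  (L1)  txn=∅  M[L1]=20
step 4: P1: store L1 := 41  ⟶  IM  (L1)  txn=BusRdX  M[L1]=20
step 5: P1: load  L1  ⟶  IM  (L1)  txn=∅  M[L1]=20
step 6: P1: store L1 := 4  ⟶  IM  (L1)  txn=∅  M[L1]=20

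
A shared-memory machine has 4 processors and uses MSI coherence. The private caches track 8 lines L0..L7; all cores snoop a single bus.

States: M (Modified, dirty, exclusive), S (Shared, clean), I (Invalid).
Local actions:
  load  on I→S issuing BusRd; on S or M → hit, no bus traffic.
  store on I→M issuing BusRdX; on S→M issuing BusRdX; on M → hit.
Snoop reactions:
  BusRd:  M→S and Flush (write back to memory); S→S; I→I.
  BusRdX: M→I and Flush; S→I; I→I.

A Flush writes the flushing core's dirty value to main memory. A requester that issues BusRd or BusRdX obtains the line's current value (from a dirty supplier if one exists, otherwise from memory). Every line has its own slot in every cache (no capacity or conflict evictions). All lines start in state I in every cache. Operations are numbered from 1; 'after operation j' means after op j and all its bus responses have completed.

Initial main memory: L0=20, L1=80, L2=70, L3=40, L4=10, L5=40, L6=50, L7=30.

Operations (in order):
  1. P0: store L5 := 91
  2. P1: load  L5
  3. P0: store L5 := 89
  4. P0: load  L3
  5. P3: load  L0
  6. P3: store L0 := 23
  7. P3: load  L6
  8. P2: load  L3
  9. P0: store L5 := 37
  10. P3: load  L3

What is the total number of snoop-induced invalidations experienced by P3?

invalidations = 0

[1] P0: store L5 := 91 | P0:M(91), P1:I, P2:I, P3:I | bus: BusRdX
[2] P1: load  L5 | P0:S(91), P1:S(91), P2:I, P3:I | bus: BusRd,Flush
[3] P0: store L5 := 89 | P0:M(89), P1:I, P2:I, P3:I | bus: BusRdX
[4] P0: load  L3 | P0:S(40), P1:I, P2:I, P3:I | bus: BusRd
[5] P3: load  L0 | P0:I, P1:I, P2:I, P3:S(20) | bus: BusRd
[6] P3: store L0 := 23 | P0:I, P1:I, P2:I, P3:M(23) | bus: BusRdX
[7] P3: load  L6 | P0:I, P1:I, P2:I, P3:S(50) | bus: BusRd
[8] P2: load  L3 | P0:S(40), P1:I, P2:S(40), P3:I | bus: BusRd
[9] P0: store L5 := 37 | P0:M(37), P1:I, P2:I, P3:I | bus: none
[10] P3: load  L3 | P0:S(40), P1:I, P2:S(40), P3:S(40) | bus: BusRd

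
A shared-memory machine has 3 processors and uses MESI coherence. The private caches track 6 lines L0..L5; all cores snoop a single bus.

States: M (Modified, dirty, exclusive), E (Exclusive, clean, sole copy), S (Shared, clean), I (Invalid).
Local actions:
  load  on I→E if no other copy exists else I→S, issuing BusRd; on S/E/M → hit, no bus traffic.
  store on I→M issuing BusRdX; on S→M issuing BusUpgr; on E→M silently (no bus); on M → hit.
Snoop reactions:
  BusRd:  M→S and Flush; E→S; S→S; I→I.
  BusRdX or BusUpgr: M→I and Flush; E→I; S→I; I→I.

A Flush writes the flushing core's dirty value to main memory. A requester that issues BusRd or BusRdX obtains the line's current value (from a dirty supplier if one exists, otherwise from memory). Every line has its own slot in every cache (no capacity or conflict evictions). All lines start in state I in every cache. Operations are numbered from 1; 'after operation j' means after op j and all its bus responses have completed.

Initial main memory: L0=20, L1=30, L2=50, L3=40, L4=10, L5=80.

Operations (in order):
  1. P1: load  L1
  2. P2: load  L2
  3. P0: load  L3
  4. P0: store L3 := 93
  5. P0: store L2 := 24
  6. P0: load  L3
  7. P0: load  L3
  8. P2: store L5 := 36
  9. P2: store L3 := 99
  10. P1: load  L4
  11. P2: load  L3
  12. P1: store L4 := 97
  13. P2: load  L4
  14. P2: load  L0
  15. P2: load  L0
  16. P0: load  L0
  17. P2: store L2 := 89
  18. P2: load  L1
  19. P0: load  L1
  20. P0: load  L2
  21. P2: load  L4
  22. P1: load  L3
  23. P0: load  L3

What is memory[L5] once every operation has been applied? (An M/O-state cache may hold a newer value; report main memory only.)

  op1 P1: load  L1 → I/E/I on L1; bus BusRd; mem=30
  op2 P2: load  L2 → I/I/E on L2; bus BusRd; mem=50
  op3 P0: load  L3 → E/I/I on L3; bus BusRd; mem=40
  op4 P0: store L3 := 93 → M/I/I on L3; bus (none); mem=40
  op5 P0: store L2 := 24 → M/I/I on L2; bus BusRdX; mem=50
  op6 P0: load  L3 → M/I/I on L3; bus (none); mem=40
  op7 P0: load  L3 → M/I/I on L3; bus (none); mem=40
  op8 P2: store L5 := 36 → I/I/M on L5; bus BusRdX; mem=80
  op9 P2: store L3 := 99 → I/I/M on L3; bus BusRdX Flush; mem=93
  op10 P1: load  L4 → I/E/I on L4; bus BusRd; mem=10
  op11 P2: load  L3 → I/I/M on L3; bus (none); mem=93
  op12 P1: store L4 := 97 → I/M/I on L4; bus (none); mem=10
  op13 P2: load  L4 → I/S/S on L4; bus BusRd Flush; mem=97
  op14 P2: load  L0 → I/I/E on L0; bus BusRd; mem=20
  op15 P2: load  L0 → I/I/E on L0; bus (none); mem=20
  op16 P0: load  L0 → S/I/S on L0; bus BusRd; mem=20
  op17 P2: store L2 := 89 → I/I/M on L2; bus BusRdX Flush; mem=24
  op18 P2: load  L1 → I/S/S on L1; bus BusRd; mem=30
  op19 P0: load  L1 → S/S/S on L1; bus BusRd; mem=30
  op20 P0: load  L2 → S/I/S on L2; bus BusRd Flush; mem=89
  op21 P2: load  L4 → I/S/S on L4; bus (none); mem=97
  op22 P1: load  L3 → I/S/S on L3; bus BusRd Flush; mem=99
  op23 P0: load  L3 → S/S/S on L3; bus BusRd; mem=99

memory[L5] = 80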